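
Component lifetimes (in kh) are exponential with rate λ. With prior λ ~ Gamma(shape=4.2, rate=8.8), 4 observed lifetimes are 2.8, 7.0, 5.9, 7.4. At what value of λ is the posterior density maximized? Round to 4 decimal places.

Σ times = 23.1. Posterior: Gamma(shape = 4.2+4 = 8.2, rate = 8.8+23.1 = 31.9).
Mode = (α−1)/β = 7.2/31.9 = 0.2257.
Mean = α/β = 8.2/31.9 = 0.2571.
This is the posterior mode — the MAP estimate.

0.2257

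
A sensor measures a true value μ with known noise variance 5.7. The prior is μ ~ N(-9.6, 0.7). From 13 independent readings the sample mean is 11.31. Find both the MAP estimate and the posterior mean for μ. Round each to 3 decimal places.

Posterior for μ is Normal. Precision-weighted mean: (1/0.7·-9.6 + 13/5.7·11.31) / (1/0.7 + 13/5.7) = 3.257.
A Normal posterior is symmetric, so mode = mean.

MAP estimate = 3.257, posterior mean = 3.257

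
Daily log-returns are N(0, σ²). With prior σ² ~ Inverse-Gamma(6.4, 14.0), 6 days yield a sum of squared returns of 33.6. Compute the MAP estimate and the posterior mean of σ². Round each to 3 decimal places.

Posterior: Inverse-Gamma(shape = 6.4+6/2 = 9.4, scale = 14.0+33.6/2 = 30.8).
Mode = β/(α+1) = 30.8/10.4 = 2.962.
Mean = β/(α−1) = 30.8/8.4 = 3.667.
The posterior is right-skewed, so the mean exceeds the mode.

MAP estimate = 2.962, posterior mean = 3.667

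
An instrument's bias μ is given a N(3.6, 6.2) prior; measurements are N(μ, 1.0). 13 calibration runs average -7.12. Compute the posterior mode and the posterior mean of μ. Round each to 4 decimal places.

MAP = -6.9886; posterior mean = -6.9886

Posterior for μ is Normal. Precision-weighted mean: (1/6.2·3.6 + 13/1.0·-7.12) / (1/6.2 + 13/1.0) = -6.9886.
A Normal posterior is symmetric, so mode = mean.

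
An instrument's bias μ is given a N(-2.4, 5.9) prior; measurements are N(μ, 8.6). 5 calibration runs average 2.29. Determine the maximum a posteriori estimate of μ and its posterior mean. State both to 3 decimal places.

MAP = 1.231; posterior mean = 1.231

Posterior for μ is Normal. Precision-weighted mean: (1/5.9·-2.4 + 5/8.6·2.29) / (1/5.9 + 5/8.6) = 1.231.
A Normal posterior is symmetric, so mode = mean.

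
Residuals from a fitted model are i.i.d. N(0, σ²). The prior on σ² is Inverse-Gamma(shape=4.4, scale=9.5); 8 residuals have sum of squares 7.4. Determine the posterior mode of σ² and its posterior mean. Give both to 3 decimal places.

MAP = 1.404; posterior mean = 1.784

Posterior: Inverse-Gamma(shape = 4.4+8/2 = 8.4, scale = 9.5+7.4/2 = 13.2).
Mode = β/(α+1) = 13.2/9.4 = 1.404.
Mean = β/(α−1) = 13.2/7.4 = 1.784.
Mean > mode: the posterior has a right tail.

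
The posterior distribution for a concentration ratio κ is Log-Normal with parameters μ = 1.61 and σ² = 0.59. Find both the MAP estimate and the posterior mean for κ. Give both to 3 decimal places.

Mode = exp(μ − σ²) = exp(1.02) = 2.773.
Mean = exp(μ + σ²/2) = exp(1.905) = 6.719.

MAP = 2.773; posterior mean = 6.719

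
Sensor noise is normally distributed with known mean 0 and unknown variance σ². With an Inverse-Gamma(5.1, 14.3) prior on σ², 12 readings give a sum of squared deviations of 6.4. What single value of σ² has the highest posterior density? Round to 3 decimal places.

Posterior: Inverse-Gamma(shape = 5.1+12/2 = 11.1, scale = 14.3+6.4/2 = 17.5).
Mode = β/(α+1) = 17.5/12.1 = 1.446.
Mean = β/(α−1) = 17.5/10.1 = 1.733.
This is the posterior mode — the MAP estimate.

1.446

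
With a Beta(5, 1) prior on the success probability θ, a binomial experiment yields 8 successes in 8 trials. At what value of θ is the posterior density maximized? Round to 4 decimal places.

Posterior: Beta(5+8, 1+0) = Beta(13, 1).
Since β = 1 ≤ 1 and α > 1, the Beta density is monotone increasing on [0,1]; the mode is at 1.
Mean = 13/(13+1) = 0.9286.
This is the posterior mode — the MAP estimate.

1.0000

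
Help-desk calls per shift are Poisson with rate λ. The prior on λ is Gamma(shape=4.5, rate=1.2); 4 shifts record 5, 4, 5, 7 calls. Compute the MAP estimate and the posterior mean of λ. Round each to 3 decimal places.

Σ counts = 21. Posterior: Gamma(shape = 4.5+21 = 25.5, rate = 1.2+4 = 5.2).
Mode = (α−1)/β = 24.5/5.2 = 4.712.
Mean = α/β = 25.5/5.2 = 4.904.

λ_MAP = 4.712, E[λ|data] = 4.904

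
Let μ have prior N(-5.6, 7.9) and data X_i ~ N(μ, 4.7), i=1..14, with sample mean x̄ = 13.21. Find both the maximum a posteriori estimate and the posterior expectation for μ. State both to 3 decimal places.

MAP = 12.443; posterior mean = 12.443

Posterior for μ is Normal. Precision-weighted mean: (1/7.9·-5.6 + 14/4.7·13.21) / (1/7.9 + 14/4.7) = 12.443.
A Normal posterior is symmetric, so mode = mean.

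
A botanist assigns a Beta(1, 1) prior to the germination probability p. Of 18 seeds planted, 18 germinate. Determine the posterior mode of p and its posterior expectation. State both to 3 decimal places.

p_MAP = 1.000, E[p|data] = 0.950

Posterior: Beta(1+18, 1+0) = Beta(19, 1).
Since β = 1 ≤ 1 and α > 1, the Beta density is monotone increasing on [0,1]; the mode is at 1.
Mean = 19/(19+1) = 0.950.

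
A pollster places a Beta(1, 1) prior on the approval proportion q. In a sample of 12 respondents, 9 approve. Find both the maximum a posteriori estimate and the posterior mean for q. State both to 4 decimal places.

MAP = 0.7500, posterior mean = 0.7143

Posterior: Beta(1+9, 1+3) = Beta(10, 4).
Mode = (10−1)/(10+4−2) = 9/12 = 0.7500.
With a flat prior the MAP equals the MLE, 9/12.
Mean = 10/(10+4) = 10/14 = 0.7143.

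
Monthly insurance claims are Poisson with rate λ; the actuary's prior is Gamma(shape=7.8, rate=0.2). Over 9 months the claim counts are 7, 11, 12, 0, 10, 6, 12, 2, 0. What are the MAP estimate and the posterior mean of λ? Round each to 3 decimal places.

MAP: 7.261. Posterior mean: 7.370.

Σ counts = 60. Posterior: Gamma(shape = 7.8+60 = 67.8, rate = 0.2+9 = 9.2).
Mode = (α−1)/β = 66.8/9.2 = 7.261.
Mean = α/β = 67.8/9.2 = 7.370.
The posterior is right-skewed, so the mean exceeds the mode.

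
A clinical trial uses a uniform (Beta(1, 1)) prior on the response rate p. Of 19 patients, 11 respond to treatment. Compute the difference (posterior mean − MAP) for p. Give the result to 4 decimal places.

Posterior: Beta(1+11, 1+8) = Beta(12, 9).
Mode = (12−1)/(12+9−2) = 11/19 = 0.5789.
Mean = 12/(12+9) = 12/21 = 0.5714.
Difference = 0.5714 − 0.5789 = -0.0075.
The mean is pulled below the mode by the posterior's left skew.

-0.0075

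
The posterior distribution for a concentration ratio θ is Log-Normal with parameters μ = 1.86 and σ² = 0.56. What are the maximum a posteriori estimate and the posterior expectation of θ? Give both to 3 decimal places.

maximum a posteriori estimate = 3.669, posterior expectation = 8.499

Mode = exp(μ − σ²) = exp(1.30) = 3.669.
Mean = exp(μ + σ²/2) = exp(2.140) = 8.499.
Mean > mode: the posterior has a right tail.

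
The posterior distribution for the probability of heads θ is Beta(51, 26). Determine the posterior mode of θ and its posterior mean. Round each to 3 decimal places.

θ_MAP = 0.667, E[θ|data] = 0.662

Mode = (51−1)/(51+26−2) = 50/75 = 0.667.
Mean = 51/(51+26) = 51/77 = 0.662.
The posterior is left-skewed, so the mode exceeds the mean.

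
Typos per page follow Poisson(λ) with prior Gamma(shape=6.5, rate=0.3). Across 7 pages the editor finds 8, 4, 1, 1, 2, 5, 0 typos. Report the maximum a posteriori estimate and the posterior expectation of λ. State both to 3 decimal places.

Σ counts = 21. Posterior: Gamma(shape = 6.5+21 = 27.5, rate = 0.3+7 = 7.3).
Mode = (α−1)/β = 26.5/7.3 = 3.630.
Mean = α/β = 27.5/7.3 = 3.767.
The mean is pulled above the mode by the posterior's right skew.

maximum a posteriori estimate = 3.630, posterior expectation = 3.767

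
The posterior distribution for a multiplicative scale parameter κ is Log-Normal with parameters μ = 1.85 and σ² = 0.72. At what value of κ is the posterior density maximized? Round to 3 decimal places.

3.096

Mode = exp(μ − σ²) = exp(1.13) = 3.096.
Mean = exp(μ + σ²/2) = exp(2.210) = 9.116.
This is the posterior mode — the MAP estimate.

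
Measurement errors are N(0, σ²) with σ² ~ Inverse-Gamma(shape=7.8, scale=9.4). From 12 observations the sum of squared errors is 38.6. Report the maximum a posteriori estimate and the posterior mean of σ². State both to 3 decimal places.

MAP = 1.939; posterior mean = 2.242

Posterior: Inverse-Gamma(shape = 7.8+12/2 = 13.8, scale = 9.4+38.6/2 = 28.7).
Mode = β/(α+1) = 28.7/14.8 = 1.939.
Mean = β/(α−1) = 28.7/12.8 = 2.242.
The mean is pulled above the mode by the posterior's right skew.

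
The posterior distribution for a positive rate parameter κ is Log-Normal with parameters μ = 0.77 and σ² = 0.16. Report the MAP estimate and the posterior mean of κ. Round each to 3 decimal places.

κ_MAP = 1.840, E[κ|data] = 2.340

Mode = exp(μ − σ²) = exp(0.61) = 1.840.
Mean = exp(μ + σ²/2) = exp(0.850) = 2.340.
Right-skewed posterior ⇒ mode < mean.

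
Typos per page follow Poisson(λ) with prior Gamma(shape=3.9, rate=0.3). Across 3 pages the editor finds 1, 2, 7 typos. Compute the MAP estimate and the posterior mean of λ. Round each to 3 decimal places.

Σ counts = 10. Posterior: Gamma(shape = 3.9+10 = 13.9, rate = 0.3+3 = 3.3).
Mode = (α−1)/β = 12.9/3.3 = 3.909.
Mean = α/β = 13.9/3.3 = 4.212.
Right-skewed posterior ⇒ mode < mean.

λ_MAP = 3.909, E[λ|data] = 4.212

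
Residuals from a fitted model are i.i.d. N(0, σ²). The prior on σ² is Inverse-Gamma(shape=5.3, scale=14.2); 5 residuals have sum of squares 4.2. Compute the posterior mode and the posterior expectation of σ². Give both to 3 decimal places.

MAP = 1.852, posterior mean = 2.397

Posterior: Inverse-Gamma(shape = 5.3+5/2 = 7.8, scale = 14.2+4.2/2 = 16.3).
Mode = β/(α+1) = 16.3/8.8 = 1.852.
Mean = β/(α−1) = 16.3/6.8 = 2.397.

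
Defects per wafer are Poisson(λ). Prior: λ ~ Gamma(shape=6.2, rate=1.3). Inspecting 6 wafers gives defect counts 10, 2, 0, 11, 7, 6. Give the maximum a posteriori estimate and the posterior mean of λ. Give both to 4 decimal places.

Σ counts = 36. Posterior: Gamma(shape = 6.2+36 = 42.2, rate = 1.3+6 = 7.3).
Mode = (α−1)/β = 41.2/7.3 = 5.6438.
Mean = α/β = 42.2/7.3 = 5.7808.
The mean is pulled above the mode by the posterior's right skew.

MAP: 5.6438. Posterior mean: 5.7808.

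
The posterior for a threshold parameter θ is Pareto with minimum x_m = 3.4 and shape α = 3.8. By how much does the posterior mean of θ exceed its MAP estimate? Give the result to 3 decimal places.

The Pareto density is strictly decreasing on [x_m, ∞), so the mode is x_m = 3.400.
Mean = α·x_m/(α−1) = 3.8·3.4/2.8 = 4.614.
Difference = 4.614 − 3.400 = 1.214.

1.214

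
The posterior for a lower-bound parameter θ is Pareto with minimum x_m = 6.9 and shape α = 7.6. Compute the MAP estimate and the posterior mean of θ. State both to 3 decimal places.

The Pareto density is strictly decreasing on [x_m, ∞), so the mode is x_m = 6.900.
Mean = α·x_m/(α−1) = 7.6·6.9/6.6 = 7.945.

θ_MAP = 6.900, E[θ|data] = 7.945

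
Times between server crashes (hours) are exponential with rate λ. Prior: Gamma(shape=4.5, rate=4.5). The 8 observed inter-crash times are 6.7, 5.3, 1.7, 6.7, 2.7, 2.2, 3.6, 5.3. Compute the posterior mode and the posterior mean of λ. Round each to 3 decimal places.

MAP: 0.297. Posterior mean: 0.323.

Σ times = 34.2. Posterior: Gamma(shape = 4.5+8 = 12.5, rate = 4.5+34.2 = 38.7).
Mode = (α−1)/β = 11.5/38.7 = 0.297.
Mean = α/β = 12.5/38.7 = 0.323.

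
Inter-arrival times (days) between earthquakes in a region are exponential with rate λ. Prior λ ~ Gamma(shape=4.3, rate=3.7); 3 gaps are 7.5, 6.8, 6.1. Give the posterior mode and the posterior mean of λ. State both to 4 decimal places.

Σ times = 20.4. Posterior: Gamma(shape = 4.3+3 = 7.3, rate = 3.7+20.4 = 24.1).
Mode = (α−1)/β = 6.3/24.1 = 0.2614.
Mean = α/β = 7.3/24.1 = 0.3029.

MAP = 0.2614, posterior mean = 0.3029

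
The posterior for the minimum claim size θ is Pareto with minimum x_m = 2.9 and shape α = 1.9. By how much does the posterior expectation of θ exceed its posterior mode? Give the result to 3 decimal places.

3.222

The Pareto density is strictly decreasing on [x_m, ∞), so the mode is x_m = 2.900.
Mean = α·x_m/(α−1) = 1.9·2.9/0.9 = 6.122.
Difference = 6.122 − 2.900 = 3.222.
The mean is pulled above the mode by the posterior's right skew.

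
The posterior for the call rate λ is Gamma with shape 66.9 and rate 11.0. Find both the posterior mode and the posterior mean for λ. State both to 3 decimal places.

MAP: 5.991. Posterior mean: 6.082.

Mode = (α−1)/β = 65.9/11.0 = 5.991.
Mean = α/β = 66.9/11.0 = 6.082.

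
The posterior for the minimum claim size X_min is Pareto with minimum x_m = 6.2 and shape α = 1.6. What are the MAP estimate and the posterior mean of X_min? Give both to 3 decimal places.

The Pareto density is strictly decreasing on [x_m, ∞), so the mode is x_m = 6.200.
Mean = α·x_m/(α−1) = 1.6·6.2/0.6 = 16.533.

MAP = 6.200, posterior mean = 16.533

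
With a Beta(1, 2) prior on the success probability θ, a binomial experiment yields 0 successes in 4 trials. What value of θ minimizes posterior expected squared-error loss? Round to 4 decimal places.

Posterior: Beta(1+0, 2+4) = Beta(1, 6).
Since α = 1 ≤ 1 and β > 1, the Beta density is monotone decreasing on [0,1]; the mode is at 0.
Mean = 1/(1+6) = 0.1429.
Squared-error loss ⇒ the optimal estimator is the posterior mean.

0.1429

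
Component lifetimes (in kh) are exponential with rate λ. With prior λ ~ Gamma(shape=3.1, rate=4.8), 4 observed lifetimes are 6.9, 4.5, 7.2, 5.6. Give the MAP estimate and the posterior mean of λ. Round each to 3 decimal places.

Σ times = 24.2. Posterior: Gamma(shape = 3.1+4 = 7.1, rate = 4.8+24.2 = 29.0).
Mode = (α−1)/β = 6.1/29.0 = 0.210.
Mean = α/β = 7.1/29.0 = 0.245.

MAP = 0.210, posterior mean = 0.245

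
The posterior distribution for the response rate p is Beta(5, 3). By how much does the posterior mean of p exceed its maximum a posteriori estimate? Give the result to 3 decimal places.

Mode = (5−1)/(5+3−2) = 4/6 = 0.667.
Mean = 5/(5+3) = 5/8 = 0.625.
Difference = 0.625 − 0.667 = -0.042.

-0.042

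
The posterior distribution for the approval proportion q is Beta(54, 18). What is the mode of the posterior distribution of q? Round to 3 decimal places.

Mode = (54−1)/(54+18−2) = 53/70 = 0.757.
Mean = 54/(54+18) = 54/72 = 0.750.
This is the posterior mode — the MAP estimate.

0.757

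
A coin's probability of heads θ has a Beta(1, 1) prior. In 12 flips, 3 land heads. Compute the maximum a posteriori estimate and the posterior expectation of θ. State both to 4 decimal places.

MAP = 0.2500, posterior mean = 0.2857

Posterior: Beta(1+3, 1+9) = Beta(4, 10).
Mode = (4−1)/(4+10−2) = 3/12 = 0.2500.
With a flat prior the MAP equals the MLE, 3/12.
Mean = 4/(4+10) = 4/14 = 0.2857.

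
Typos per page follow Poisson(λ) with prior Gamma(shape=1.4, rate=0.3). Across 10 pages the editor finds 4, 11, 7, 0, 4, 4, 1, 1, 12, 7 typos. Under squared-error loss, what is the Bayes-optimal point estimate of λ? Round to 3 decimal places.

Σ counts = 51. Posterior: Gamma(shape = 1.4+51 = 52.4, rate = 0.3+10 = 10.3).
Mode = (α−1)/β = 51.4/10.3 = 4.990.
Mean = α/β = 52.4/10.3 = 5.087.
Squared-error loss ⇒ the optimal estimator is the posterior mean.

5.087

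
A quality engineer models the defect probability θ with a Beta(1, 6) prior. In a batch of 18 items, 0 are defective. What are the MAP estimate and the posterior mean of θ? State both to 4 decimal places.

MAP = 0.0000, posterior mean = 0.0400

Posterior: Beta(1+0, 6+18) = Beta(1, 24).
Since α = 1 ≤ 1 and β > 1, the Beta density is monotone decreasing on [0,1]; the mode is at 0.
Mean = 1/(1+24) = 0.0400.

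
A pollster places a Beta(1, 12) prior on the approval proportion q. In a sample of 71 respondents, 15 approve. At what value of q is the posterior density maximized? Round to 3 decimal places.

Posterior: Beta(1+15, 12+56) = Beta(16, 68).
Mode = (16−1)/(16+68−2) = 15/82 = 0.183.
Mean = 16/(16+68) = 16/84 = 0.190.
This is the posterior mode — the MAP estimate.

0.183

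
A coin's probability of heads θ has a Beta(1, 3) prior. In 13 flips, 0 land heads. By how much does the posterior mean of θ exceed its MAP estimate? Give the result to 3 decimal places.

Posterior: Beta(1+0, 3+13) = Beta(1, 16).
Since α = 1 ≤ 1 and β > 1, the Beta density is monotone decreasing on [0,1]; the mode is at 0.
Mean = 1/(1+16) = 0.059.
Difference = 0.059 − 0.000 = 0.059.

0.059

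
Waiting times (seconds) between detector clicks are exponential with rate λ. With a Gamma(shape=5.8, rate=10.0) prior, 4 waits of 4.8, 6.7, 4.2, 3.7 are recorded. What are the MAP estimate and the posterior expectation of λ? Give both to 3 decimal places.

Σ times = 19.4. Posterior: Gamma(shape = 5.8+4 = 9.8, rate = 10.0+19.4 = 29.4).
Mode = (α−1)/β = 8.8/29.4 = 0.299.
Mean = α/β = 9.8/29.4 = 0.333.

MAP = 0.299; posterior mean = 0.333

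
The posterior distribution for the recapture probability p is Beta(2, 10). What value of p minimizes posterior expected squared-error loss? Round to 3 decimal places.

Mode = (2−1)/(2+10−2) = 1/10 = 0.100.
Mean = 2/(2+10) = 2/12 = 0.167.
Squared-error loss ⇒ the optimal estimator is the posterior mean.

0.167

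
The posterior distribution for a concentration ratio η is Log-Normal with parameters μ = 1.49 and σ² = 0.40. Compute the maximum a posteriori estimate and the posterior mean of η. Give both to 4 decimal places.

Mode = exp(μ − σ²) = exp(1.09) = 2.9743.
Mean = exp(μ + σ²/2) = exp(1.690) = 5.4195.
Mean > mode: the posterior has a right tail.

MAP: 2.9743. Posterior mean: 5.4195.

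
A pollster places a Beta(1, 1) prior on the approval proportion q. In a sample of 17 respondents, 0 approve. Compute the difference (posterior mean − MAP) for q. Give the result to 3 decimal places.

Posterior: Beta(1+0, 1+17) = Beta(1, 18).
Since α = 1 ≤ 1 and β > 1, the Beta density is monotone decreasing on [0,1]; the mode is at 0.
Mean = 1/(1+18) = 0.053.
Difference = 0.053 − 0.000 = 0.053.
The mean is pulled above the mode by the posterior's right skew.

0.053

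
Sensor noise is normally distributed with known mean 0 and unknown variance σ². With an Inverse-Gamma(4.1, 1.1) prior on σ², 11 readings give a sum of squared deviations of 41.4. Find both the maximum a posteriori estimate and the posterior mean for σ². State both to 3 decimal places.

MAP = 2.057; posterior mean = 2.535

Posterior: Inverse-Gamma(shape = 4.1+11/2 = 9.6, scale = 1.1+41.4/2 = 21.8).
Mode = β/(α+1) = 21.8/10.6 = 2.057.
Mean = β/(α−1) = 21.8/8.6 = 2.535.
Right-skewed posterior ⇒ mode < mean.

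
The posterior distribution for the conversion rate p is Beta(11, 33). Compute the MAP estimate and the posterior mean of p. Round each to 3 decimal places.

Mode = (11−1)/(11+33−2) = 10/42 = 0.238.
Mean = 11/(11+33) = 11/44 = 0.250.

MAP = 0.238, posterior mean = 0.250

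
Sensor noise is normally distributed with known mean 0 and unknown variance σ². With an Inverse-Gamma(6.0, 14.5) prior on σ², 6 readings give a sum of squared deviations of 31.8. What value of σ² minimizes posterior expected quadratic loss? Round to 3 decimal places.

Posterior: Inverse-Gamma(shape = 6.0+6/2 = 9.0, scale = 14.5+31.8/2 = 30.4).
Mode = β/(α+1) = 30.4/10.0 = 3.040.
Mean = β/(α−1) = 30.4/8.0 = 3.800.
Quadratic loss ⇒ the optimal estimator is the posterior mean.

3.800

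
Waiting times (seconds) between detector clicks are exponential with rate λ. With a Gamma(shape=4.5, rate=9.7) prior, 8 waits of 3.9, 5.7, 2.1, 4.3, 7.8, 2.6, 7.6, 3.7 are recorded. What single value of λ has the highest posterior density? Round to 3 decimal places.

Σ times = 37.7. Posterior: Gamma(shape = 4.5+8 = 12.5, rate = 9.7+37.7 = 47.4).
Mode = (α−1)/β = 11.5/47.4 = 0.243.
Mean = α/β = 12.5/47.4 = 0.264.
This is the posterior mode — the MAP estimate.

0.243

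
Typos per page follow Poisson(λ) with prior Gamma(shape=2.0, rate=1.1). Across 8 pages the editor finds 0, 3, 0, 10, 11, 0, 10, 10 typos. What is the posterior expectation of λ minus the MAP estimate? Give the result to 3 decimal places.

Σ counts = 44. Posterior: Gamma(shape = 2.0+44 = 46.0, rate = 1.1+8 = 9.1).
Mode = (α−1)/β = 45.0/9.1 = 4.945.
Mean = α/β = 46.0/9.1 = 5.055.
Difference = 5.055 − 4.945 = 0.110.

0.110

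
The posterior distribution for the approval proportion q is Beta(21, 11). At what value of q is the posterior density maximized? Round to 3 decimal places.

0.667

Mode = (21−1)/(21+11−2) = 20/30 = 0.667.
Mean = 21/(21+11) = 21/32 = 0.656.
This is the posterior mode — the MAP estimate.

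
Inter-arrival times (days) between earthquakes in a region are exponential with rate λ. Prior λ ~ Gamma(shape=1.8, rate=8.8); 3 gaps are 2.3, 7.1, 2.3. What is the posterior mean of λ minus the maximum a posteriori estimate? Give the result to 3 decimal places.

Σ times = 11.7. Posterior: Gamma(shape = 1.8+3 = 4.8, rate = 8.8+11.7 = 20.5).
Mode = (α−1)/β = 3.8/20.5 = 0.185.
Mean = α/β = 4.8/20.5 = 0.234.
Difference = 0.234 − 0.185 = 0.049.

0.049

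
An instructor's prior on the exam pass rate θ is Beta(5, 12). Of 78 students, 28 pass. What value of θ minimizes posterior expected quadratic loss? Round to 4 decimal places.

0.3474

Posterior: Beta(5+28, 12+50) = Beta(33, 62).
Mode = (33−1)/(33+62−2) = 32/93 = 0.3441.
Mean = 33/(33+62) = 33/95 = 0.3474.
Quadratic loss ⇒ the optimal estimator is the posterior mean.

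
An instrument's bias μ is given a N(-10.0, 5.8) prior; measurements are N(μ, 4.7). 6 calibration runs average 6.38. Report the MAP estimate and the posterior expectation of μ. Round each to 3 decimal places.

Posterior for μ is Normal. Precision-weighted mean: (1/5.8·-10.0 + 6/4.7·6.38) / (1/5.8 + 6/4.7) = 4.431.
A Normal posterior is symmetric, so mode = mean.

MAP = 4.431, posterior mean = 4.431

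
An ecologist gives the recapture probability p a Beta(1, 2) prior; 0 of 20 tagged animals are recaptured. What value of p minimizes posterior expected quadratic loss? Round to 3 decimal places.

Posterior: Beta(1+0, 2+20) = Beta(1, 22).
Since α = 1 ≤ 1 and β > 1, the Beta density is monotone decreasing on [0,1]; the mode is at 0.
Mean = 1/(1+22) = 0.043.
Quadratic loss ⇒ the optimal estimator is the posterior mean.

0.043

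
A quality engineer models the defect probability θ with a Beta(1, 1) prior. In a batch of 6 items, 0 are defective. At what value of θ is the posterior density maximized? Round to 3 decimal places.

0.000

Posterior: Beta(1+0, 1+6) = Beta(1, 7).
Since α = 1 ≤ 1 and β > 1, the Beta density is monotone decreasing on [0,1]; the mode is at 0.
Mean = 1/(1+7) = 0.125.
This is the posterior mode — the MAP estimate.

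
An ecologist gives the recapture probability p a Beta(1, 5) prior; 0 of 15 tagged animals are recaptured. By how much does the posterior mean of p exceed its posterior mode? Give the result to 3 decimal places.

0.048

Posterior: Beta(1+0, 5+15) = Beta(1, 20).
Since α = 1 ≤ 1 and β > 1, the Beta density is monotone decreasing on [0,1]; the mode is at 0.
Mean = 1/(1+20) = 0.048.
Difference = 0.048 − 0.000 = 0.048.
The posterior is right-skewed, so the mean exceeds the mode.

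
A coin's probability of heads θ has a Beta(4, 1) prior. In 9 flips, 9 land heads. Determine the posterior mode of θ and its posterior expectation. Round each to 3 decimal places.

Posterior: Beta(4+9, 1+0) = Beta(13, 1).
Since β = 1 ≤ 1 and α > 1, the Beta density is monotone increasing on [0,1]; the mode is at 1.
Mean = 13/(13+1) = 0.929.

θ_MAP = 1.000, E[θ|data] = 0.929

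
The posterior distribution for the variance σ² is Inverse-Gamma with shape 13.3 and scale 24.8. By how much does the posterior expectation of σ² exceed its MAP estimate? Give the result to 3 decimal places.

0.282

Mode = β/(α+1) = 24.8/14.3 = 1.734.
Mean = β/(α−1) = 24.8/12.3 = 2.016.
Difference = 2.016 − 1.734 = 0.282.
Right-skewed posterior ⇒ mode < mean.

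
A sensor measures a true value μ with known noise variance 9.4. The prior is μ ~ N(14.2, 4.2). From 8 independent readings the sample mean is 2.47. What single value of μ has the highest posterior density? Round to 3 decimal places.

5.034

Posterior for μ is Normal. Precision-weighted mean: (1/4.2·14.2 + 8/9.4·2.47) / (1/4.2 + 8/9.4) = 5.034.
A Normal posterior is symmetric, so mode = mean.
This is the posterior mode — the MAP estimate.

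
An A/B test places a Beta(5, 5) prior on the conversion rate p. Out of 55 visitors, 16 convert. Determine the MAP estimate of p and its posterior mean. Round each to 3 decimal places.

MAP estimate = 0.317, posterior mean = 0.323

Posterior: Beta(5+16, 5+39) = Beta(21, 44).
Mode = (21−1)/(21+44−2) = 20/63 = 0.317.
Mean = 21/(21+44) = 21/65 = 0.323.
Right-skewed posterior ⇒ mode < mean.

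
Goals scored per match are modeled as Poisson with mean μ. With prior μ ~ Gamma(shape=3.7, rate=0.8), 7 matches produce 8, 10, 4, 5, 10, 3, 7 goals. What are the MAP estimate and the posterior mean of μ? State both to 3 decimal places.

Σ counts = 47. Posterior: Gamma(shape = 3.7+47 = 50.7, rate = 0.8+7 = 7.8).
Mode = (α−1)/β = 49.7/7.8 = 6.372.
Mean = α/β = 50.7/7.8 = 6.500.

MAP: 6.372. Posterior mean: 6.500.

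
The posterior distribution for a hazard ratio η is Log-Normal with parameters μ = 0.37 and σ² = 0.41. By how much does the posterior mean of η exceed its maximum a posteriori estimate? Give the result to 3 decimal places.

Mode = exp(μ − σ²) = exp(-0.04) = 0.961.
Mean = exp(μ + σ²/2) = exp(0.575) = 1.777.
Difference = 1.777 − 0.961 = 0.816.

0.816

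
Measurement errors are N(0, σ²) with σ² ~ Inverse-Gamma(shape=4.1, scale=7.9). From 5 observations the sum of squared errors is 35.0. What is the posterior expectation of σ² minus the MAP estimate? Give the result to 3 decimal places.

Posterior: Inverse-Gamma(shape = 4.1+5/2 = 6.6, scale = 7.9+35.0/2 = 25.4).
Mode = β/(α+1) = 25.4/7.6 = 3.342.
Mean = β/(α−1) = 25.4/5.6 = 4.536.
Difference = 4.536 − 3.342 = 1.194.
The mean is pulled above the mode by the posterior's right skew.

1.194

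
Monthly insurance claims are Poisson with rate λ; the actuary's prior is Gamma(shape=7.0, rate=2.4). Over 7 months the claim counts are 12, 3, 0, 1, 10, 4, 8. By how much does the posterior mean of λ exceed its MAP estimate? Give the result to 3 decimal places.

0.106

Σ counts = 38. Posterior: Gamma(shape = 7.0+38 = 45.0, rate = 2.4+7 = 9.4).
Mode = (α−1)/β = 44.0/9.4 = 4.681.
Mean = α/β = 45.0/9.4 = 4.787.
Difference = 4.787 − 4.681 = 0.106.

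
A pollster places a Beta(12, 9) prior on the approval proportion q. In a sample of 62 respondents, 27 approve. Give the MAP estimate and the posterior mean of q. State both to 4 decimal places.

Posterior: Beta(12+27, 9+35) = Beta(39, 44).
Mode = (39−1)/(39+44−2) = 38/81 = 0.4691.
Mean = 39/(39+44) = 39/83 = 0.4699.
Mean > mode: the posterior has a right tail.

MAP estimate = 0.4691, posterior mean = 0.4699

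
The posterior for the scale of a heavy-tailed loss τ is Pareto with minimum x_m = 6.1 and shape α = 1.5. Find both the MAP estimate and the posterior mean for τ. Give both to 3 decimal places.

MAP = 6.100; posterior mean = 18.300

The Pareto density is strictly decreasing on [x_m, ∞), so the mode is x_m = 6.100.
Mean = α·x_m/(α−1) = 1.5·6.1/0.5 = 18.300.
Mean > mode: the posterior has a right tail.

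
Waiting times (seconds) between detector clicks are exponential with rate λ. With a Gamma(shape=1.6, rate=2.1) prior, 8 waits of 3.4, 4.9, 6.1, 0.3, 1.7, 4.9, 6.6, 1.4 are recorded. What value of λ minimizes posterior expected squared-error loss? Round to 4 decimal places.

Σ times = 29.3. Posterior: Gamma(shape = 1.6+8 = 9.6, rate = 2.1+29.3 = 31.4).
Mode = (α−1)/β = 8.6/31.4 = 0.2739.
Mean = α/β = 9.6/31.4 = 0.3057.
Squared-error loss ⇒ the optimal estimator is the posterior mean.

0.3057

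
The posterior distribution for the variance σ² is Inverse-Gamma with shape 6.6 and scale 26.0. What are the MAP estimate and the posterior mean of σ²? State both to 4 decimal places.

MAP = 3.4211; posterior mean = 4.6429

Mode = β/(α+1) = 26.0/7.6 = 3.4211.
Mean = β/(α−1) = 26.0/5.6 = 4.6429.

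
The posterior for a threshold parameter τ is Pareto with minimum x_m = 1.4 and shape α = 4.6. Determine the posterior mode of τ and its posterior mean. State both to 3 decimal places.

The Pareto density is strictly decreasing on [x_m, ∞), so the mode is x_m = 1.400.
Mean = α·x_m/(α−1) = 4.6·1.4/3.6 = 1.789.

MAP = 1.400, posterior mean = 1.789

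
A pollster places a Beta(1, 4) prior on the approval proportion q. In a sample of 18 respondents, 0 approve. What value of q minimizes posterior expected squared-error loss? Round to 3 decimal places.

0.043

Posterior: Beta(1+0, 4+18) = Beta(1, 22).
Since α = 1 ≤ 1 and β > 1, the Beta density is monotone decreasing on [0,1]; the mode is at 0.
Mean = 1/(1+22) = 0.043.
Squared-error loss ⇒ the optimal estimator is the posterior mean.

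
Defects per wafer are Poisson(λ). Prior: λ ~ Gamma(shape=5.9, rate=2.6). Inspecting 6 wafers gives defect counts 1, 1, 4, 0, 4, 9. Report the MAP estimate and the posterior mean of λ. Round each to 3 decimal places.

λ_MAP = 2.779, E[λ|data] = 2.895

Σ counts = 19. Posterior: Gamma(shape = 5.9+19 = 24.9, rate = 2.6+6 = 8.6).
Mode = (α−1)/β = 23.9/8.6 = 2.779.
Mean = α/β = 24.9/8.6 = 2.895.
The posterior is right-skewed, so the mean exceeds the mode.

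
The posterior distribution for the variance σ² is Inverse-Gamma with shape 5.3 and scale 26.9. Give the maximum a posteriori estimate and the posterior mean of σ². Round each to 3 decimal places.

Mode = β/(α+1) = 26.9/6.3 = 4.270.
Mean = β/(α−1) = 26.9/4.3 = 6.256.
The mean is pulled above the mode by the posterior's right skew.

MAP = 4.270, posterior mean = 6.256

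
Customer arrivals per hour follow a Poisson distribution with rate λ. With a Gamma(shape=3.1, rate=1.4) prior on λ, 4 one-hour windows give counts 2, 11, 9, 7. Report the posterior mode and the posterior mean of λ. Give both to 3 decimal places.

Σ counts = 29. Posterior: Gamma(shape = 3.1+29 = 32.1, rate = 1.4+4 = 5.4).
Mode = (α−1)/β = 31.1/5.4 = 5.759.
Mean = α/β = 32.1/5.4 = 5.944.
The posterior is right-skewed, so the mean exceeds the mode.

λ_MAP = 5.759, E[λ|data] = 5.944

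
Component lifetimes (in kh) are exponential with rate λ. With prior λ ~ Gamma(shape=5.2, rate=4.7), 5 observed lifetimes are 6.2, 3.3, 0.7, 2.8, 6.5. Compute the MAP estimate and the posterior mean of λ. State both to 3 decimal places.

MAP: 0.380. Posterior mean: 0.421.

Σ times = 19.5. Posterior: Gamma(shape = 5.2+5 = 10.2, rate = 4.7+19.5 = 24.2).
Mode = (α−1)/β = 9.2/24.2 = 0.380.
Mean = α/β = 10.2/24.2 = 0.421.
Mean > mode: the posterior has a right tail.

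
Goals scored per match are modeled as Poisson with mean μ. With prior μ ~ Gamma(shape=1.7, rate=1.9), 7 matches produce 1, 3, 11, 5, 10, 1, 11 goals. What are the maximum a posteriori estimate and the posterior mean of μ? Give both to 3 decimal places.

Σ counts = 42. Posterior: Gamma(shape = 1.7+42 = 43.7, rate = 1.9+7 = 8.9).
Mode = (α−1)/β = 42.7/8.9 = 4.798.
Mean = α/β = 43.7/8.9 = 4.910.
The posterior is right-skewed, so the mean exceeds the mode.

MAP: 4.798. Posterior mean: 4.910.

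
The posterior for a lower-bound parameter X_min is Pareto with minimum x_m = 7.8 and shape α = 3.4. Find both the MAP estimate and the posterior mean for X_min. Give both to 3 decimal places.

MAP estimate = 7.800, posterior mean = 11.050

The Pareto density is strictly decreasing on [x_m, ∞), so the mode is x_m = 7.800.
Mean = α·x_m/(α−1) = 3.4·7.8/2.4 = 11.050.
Mean > mode: the posterior has a right tail.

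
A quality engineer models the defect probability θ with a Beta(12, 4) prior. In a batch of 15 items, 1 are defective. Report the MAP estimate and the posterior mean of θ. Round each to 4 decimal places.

Posterior: Beta(12+1, 4+14) = Beta(13, 18).
Mode = (13−1)/(13+18−2) = 12/29 = 0.4138.
Mean = 13/(13+18) = 13/31 = 0.4194.
Mean > mode: the posterior has a right tail.

θ_MAP = 0.4138, E[θ|data] = 0.4194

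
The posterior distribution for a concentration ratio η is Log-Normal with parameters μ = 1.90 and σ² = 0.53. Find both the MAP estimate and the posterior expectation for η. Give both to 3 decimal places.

Mode = exp(μ − σ²) = exp(1.37) = 3.935.
Mean = exp(μ + σ²/2) = exp(2.165) = 8.715.
The posterior is right-skewed, so the mean exceeds the mode.

MAP estimate = 3.935, posterior expectation = 8.715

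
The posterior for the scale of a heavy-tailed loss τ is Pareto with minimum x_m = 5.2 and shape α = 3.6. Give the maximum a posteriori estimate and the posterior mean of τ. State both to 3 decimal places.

The Pareto density is strictly decreasing on [x_m, ∞), so the mode is x_m = 5.200.
Mean = α·x_m/(α−1) = 3.6·5.2/2.6 = 7.200.

MAP = 5.200; posterior mean = 7.200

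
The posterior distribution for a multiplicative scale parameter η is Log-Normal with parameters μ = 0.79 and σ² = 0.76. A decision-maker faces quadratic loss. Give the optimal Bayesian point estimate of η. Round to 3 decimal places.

Mode = exp(μ − σ²) = exp(0.03) = 1.030.
Mean = exp(μ + σ²/2) = exp(1.170) = 3.222.
Quadratic loss ⇒ the optimal estimator is the posterior mean.

3.222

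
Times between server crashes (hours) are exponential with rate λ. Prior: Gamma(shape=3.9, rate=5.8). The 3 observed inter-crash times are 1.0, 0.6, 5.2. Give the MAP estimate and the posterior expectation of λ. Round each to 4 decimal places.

Σ times = 6.8. Posterior: Gamma(shape = 3.9+3 = 6.9, rate = 5.8+6.8 = 12.6).
Mode = (α−1)/β = 5.9/12.6 = 0.4683.
Mean = α/β = 6.9/12.6 = 0.5476.

MAP estimate = 0.4683, posterior expectation = 0.5476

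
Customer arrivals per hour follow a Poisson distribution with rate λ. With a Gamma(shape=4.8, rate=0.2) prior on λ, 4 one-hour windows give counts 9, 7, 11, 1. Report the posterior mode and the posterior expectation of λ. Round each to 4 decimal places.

MAP = 7.5714, posterior mean = 7.8095

Σ counts = 28. Posterior: Gamma(shape = 4.8+28 = 32.8, rate = 0.2+4 = 4.2).
Mode = (α−1)/β = 31.8/4.2 = 7.5714.
Mean = α/β = 32.8/4.2 = 7.8095.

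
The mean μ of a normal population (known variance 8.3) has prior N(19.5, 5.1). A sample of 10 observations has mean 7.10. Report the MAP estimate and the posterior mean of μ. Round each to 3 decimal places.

MAP = 8.836, posterior mean = 8.836

Posterior for μ is Normal. Precision-weighted mean: (1/5.1·19.5 + 10/8.3·7.10) / (1/5.1 + 10/8.3) = 8.836.
A Normal posterior is symmetric, so mode = mean.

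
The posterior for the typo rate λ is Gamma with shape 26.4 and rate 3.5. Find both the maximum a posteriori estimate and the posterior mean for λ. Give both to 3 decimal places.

Mode = (α−1)/β = 25.4/3.5 = 7.257.
Mean = α/β = 26.4/3.5 = 7.543.
The posterior is right-skewed, so the mean exceeds the mode.

MAP: 7.257. Posterior mean: 7.543.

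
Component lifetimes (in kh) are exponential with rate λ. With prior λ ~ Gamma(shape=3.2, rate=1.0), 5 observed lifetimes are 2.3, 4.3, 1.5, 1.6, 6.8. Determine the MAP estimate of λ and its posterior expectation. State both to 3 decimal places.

Σ times = 16.5. Posterior: Gamma(shape = 3.2+5 = 8.2, rate = 1.0+16.5 = 17.5).
Mode = (α−1)/β = 7.2/17.5 = 0.411.
Mean = α/β = 8.2/17.5 = 0.469.

MAP = 0.411, posterior mean = 0.469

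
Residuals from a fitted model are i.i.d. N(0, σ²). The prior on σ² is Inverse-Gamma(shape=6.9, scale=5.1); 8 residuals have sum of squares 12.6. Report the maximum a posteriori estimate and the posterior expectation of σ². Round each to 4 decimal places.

Posterior: Inverse-Gamma(shape = 6.9+8/2 = 10.9, scale = 5.1+12.6/2 = 11.4).
Mode = β/(α+1) = 11.4/11.9 = 0.9580.
Mean = β/(α−1) = 11.4/9.9 = 1.1515.
The posterior is right-skewed, so the mean exceeds the mode.

MAP = 0.9580; posterior mean = 1.1515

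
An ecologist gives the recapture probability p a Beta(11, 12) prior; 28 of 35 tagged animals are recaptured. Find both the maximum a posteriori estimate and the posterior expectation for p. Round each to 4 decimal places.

p_MAP = 0.6786, E[p|data] = 0.6724

Posterior: Beta(11+28, 12+7) = Beta(39, 19).
Mode = (39−1)/(39+19−2) = 38/56 = 0.6786.
Mean = 39/(39+19) = 39/58 = 0.6724.
The posterior is left-skewed, so the mode exceeds the mean.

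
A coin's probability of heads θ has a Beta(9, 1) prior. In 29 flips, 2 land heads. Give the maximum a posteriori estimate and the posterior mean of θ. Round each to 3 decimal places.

Posterior: Beta(9+2, 1+27) = Beta(11, 28).
Mode = (11−1)/(11+28−2) = 10/37 = 0.270.
Mean = 11/(11+28) = 11/39 = 0.282.
Mean > mode: the posterior has a right tail.

MAP = 0.270, posterior mean = 0.282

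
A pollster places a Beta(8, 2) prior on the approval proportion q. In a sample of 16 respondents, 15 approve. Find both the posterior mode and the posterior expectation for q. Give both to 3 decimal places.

MAP = 0.917, posterior mean = 0.885

Posterior: Beta(8+15, 2+1) = Beta(23, 3).
Mode = (23−1)/(23+3−2) = 22/24 = 0.917.
Mean = 23/(23+3) = 23/26 = 0.885.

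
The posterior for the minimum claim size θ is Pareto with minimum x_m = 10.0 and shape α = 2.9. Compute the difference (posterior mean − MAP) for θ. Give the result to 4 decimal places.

The Pareto density is strictly decreasing on [x_m, ∞), so the mode is x_m = 10.0000.
Mean = α·x_m/(α−1) = 2.9·10.0/1.9 = 15.2632.
Difference = 15.2632 − 10.0000 = 5.2632.

5.2632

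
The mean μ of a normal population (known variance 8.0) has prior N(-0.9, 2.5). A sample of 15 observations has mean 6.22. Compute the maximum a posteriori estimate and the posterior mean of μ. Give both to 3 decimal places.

MAP = 4.968, posterior mean = 4.968

Posterior for μ is Normal. Precision-weighted mean: (1/2.5·-0.9 + 15/8.0·6.22) / (1/2.5 + 15/8.0) = 4.968.
A Normal posterior is symmetric, so mode = mean.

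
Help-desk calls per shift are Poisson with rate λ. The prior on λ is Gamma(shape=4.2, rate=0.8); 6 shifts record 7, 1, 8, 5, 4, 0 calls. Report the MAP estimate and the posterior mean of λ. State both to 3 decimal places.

MAP estimate = 4.147, posterior mean = 4.294

Σ counts = 25. Posterior: Gamma(shape = 4.2+25 = 29.2, rate = 0.8+6 = 6.8).
Mode = (α−1)/β = 28.2/6.8 = 4.147.
Mean = α/β = 29.2/6.8 = 4.294.
The posterior is right-skewed, so the mean exceeds the mode.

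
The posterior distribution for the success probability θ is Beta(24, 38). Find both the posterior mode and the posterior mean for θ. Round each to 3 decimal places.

Mode = (24−1)/(24+38−2) = 23/60 = 0.383.
Mean = 24/(24+38) = 24/62 = 0.387.

θ_MAP = 0.383, E[θ|data] = 0.387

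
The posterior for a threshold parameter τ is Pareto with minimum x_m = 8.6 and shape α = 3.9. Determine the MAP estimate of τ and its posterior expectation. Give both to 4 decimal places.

The Pareto density is strictly decreasing on [x_m, ∞), so the mode is x_m = 8.6000.
Mean = α·x_m/(α−1) = 3.9·8.6/2.9 = 11.5655.
Mean > mode: the posterior has a right tail.

MAP: 8.6000. Posterior mean: 11.5655.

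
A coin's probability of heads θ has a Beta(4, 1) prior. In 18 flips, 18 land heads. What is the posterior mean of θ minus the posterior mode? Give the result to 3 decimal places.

-0.043

Posterior: Beta(4+18, 1+0) = Beta(22, 1).
Since β = 1 ≤ 1 and α > 1, the Beta density is monotone increasing on [0,1]; the mode is at 1.
Mean = 22/(22+1) = 0.957.
Difference = 0.957 − 1.000 = -0.043.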